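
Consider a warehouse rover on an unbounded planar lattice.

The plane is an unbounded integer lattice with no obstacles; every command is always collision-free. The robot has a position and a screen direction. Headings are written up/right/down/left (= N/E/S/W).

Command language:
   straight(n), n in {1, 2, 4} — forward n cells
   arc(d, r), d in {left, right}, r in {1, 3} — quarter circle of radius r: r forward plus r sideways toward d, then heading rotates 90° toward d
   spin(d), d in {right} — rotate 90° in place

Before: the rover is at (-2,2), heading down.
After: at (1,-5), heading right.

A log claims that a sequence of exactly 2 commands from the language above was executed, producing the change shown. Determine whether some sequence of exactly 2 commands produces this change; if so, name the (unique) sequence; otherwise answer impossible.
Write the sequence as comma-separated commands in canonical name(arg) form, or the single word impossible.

key: running arc(left, 3) before straight(4) would end elsewhere — order is forced
start: at (-2,2), heading down
step 1 (straight(4)): at (-2,-2), heading down
step 2 (arc(left, 3)): at (1,-5), heading right
no rival 2-sequence matches.

straight(4), arc(left, 3)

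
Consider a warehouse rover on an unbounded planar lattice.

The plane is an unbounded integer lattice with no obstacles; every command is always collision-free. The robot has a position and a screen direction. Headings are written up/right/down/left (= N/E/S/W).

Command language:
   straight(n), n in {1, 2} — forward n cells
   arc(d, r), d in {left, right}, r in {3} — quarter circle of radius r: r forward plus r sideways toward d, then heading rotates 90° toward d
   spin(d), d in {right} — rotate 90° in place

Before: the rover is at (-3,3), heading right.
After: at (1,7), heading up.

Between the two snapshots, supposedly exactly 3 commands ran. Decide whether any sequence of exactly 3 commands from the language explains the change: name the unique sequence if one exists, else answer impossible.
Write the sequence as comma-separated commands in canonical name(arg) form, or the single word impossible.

straight(1), arc(left, 3), straight(1)

key: cell and facing (now N) both changed — the 3 commands mix motion and turning
begin: at (-3,3), heading right
1. straight(1) → at (-2,3), heading right
2. arc(left, 3) → at (1,6), heading up
3. straight(1) → at (1,7), heading up
uniquely the one of 125 3-step routes that fits.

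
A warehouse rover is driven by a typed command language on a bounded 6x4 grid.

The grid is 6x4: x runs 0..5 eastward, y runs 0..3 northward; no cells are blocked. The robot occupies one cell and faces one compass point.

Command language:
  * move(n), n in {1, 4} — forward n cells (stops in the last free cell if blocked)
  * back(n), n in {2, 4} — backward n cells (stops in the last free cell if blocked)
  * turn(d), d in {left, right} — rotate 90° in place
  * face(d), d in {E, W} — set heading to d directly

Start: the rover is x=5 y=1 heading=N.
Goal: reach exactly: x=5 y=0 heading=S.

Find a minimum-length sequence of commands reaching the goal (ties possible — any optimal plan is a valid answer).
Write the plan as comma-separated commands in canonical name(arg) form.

begin: x=5 y=1 heading=N
t=1 back(2) ⇒ x=5 y=0 heading=N
t=2 face(W) ⇒ x=5 y=0 heading=W
t=3 turn(left) ⇒ x=5 y=0 heading=S
minimal: 3 command(s), checked below 3.

back(2), face(W), turn(left)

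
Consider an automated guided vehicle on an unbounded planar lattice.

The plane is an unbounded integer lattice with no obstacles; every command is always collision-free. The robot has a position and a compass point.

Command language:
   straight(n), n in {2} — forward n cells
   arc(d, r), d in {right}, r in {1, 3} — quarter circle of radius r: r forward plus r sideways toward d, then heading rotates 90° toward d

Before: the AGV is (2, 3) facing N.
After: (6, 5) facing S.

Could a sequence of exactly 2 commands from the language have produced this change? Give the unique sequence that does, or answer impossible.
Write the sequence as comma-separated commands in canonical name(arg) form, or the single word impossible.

key: order matters: swapping arc(right, 3) and arc(right, 1) lands elsewhere
t0: (2, 3) facing N
t=1 arc(right, 3) ⇒ (5, 6) facing E
t=2 arc(right, 1) ⇒ (6, 5) facing S
no rival 2-sequence matches.

arc(right, 3), arc(right, 1)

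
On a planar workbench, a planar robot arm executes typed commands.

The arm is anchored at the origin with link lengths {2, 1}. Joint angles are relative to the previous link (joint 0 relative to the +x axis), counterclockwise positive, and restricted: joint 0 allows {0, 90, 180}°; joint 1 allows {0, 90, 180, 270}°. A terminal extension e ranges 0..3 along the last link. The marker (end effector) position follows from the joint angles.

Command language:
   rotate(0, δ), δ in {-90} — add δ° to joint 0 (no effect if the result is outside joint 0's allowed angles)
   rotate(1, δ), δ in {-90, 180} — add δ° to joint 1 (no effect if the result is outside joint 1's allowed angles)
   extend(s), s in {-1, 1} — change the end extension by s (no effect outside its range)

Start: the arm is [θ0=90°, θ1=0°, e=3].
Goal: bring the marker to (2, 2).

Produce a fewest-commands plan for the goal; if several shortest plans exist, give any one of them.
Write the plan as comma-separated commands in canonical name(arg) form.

rotate(1, -90), extend(-1), extend(-1)

from: [θ0=90°, θ1=0°, e=3]
t=1 rotate(1, -90) ⇒ [θ0=90°, θ1=270°, e=3]
t=2 extend(-1) ⇒ [θ0=90°, θ1=270°, e=2]
t=3 extend(-1) ⇒ [θ0=90°, θ1=270°, e=1]
no 2-step plan works, so 3 is optimal.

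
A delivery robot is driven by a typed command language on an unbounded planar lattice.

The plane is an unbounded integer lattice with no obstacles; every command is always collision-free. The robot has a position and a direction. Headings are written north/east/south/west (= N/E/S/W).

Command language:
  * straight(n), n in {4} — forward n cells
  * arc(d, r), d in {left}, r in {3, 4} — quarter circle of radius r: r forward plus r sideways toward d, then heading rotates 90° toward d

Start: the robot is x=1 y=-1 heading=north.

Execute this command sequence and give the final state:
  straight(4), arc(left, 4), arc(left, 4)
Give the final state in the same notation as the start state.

initial: x=1 y=-1 heading=north
1. straight(4) → x=1 y=3 heading=north
2. arc(left, 4) → x=-3 y=7 heading=west
3. arc(left, 4) → x=-7 y=3 heading=south

x=-7 y=3 heading=south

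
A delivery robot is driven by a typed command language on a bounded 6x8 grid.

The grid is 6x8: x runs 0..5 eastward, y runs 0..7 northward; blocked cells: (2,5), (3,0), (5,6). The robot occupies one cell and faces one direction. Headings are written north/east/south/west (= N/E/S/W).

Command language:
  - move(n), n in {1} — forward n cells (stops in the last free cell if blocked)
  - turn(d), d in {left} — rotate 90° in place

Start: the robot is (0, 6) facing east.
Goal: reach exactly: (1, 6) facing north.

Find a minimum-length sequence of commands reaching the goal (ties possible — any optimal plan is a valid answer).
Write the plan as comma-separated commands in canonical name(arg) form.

move(1), turn(left)

t0: (0, 6) facing east
[1] after move(1): (1, 6) facing east
[2] after turn(left): (1, 6) facing north
nothing shorter than 2 reaches the goal.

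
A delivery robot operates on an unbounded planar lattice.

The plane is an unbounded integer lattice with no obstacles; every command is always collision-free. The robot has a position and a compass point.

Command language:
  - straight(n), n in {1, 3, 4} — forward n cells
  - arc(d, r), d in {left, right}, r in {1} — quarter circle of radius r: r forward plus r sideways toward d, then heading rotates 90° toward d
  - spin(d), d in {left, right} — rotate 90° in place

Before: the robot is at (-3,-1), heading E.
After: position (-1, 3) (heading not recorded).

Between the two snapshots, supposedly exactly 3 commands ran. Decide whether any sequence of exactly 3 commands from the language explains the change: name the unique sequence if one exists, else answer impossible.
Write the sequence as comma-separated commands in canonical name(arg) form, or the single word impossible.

key: order matters: swapping straight(1) and straight(3) lands elsewhere
start: at (-3,-1), heading E
t=1 straight(1) ⇒ at (-2,-1), heading E
t=2 arc(left, 1) ⇒ at (-1,0), heading N
t=3 straight(3) ⇒ at (-1,3), heading N
uniquely the one of 343 3-step routes that fits.

straight(1), arc(left, 1), straight(3)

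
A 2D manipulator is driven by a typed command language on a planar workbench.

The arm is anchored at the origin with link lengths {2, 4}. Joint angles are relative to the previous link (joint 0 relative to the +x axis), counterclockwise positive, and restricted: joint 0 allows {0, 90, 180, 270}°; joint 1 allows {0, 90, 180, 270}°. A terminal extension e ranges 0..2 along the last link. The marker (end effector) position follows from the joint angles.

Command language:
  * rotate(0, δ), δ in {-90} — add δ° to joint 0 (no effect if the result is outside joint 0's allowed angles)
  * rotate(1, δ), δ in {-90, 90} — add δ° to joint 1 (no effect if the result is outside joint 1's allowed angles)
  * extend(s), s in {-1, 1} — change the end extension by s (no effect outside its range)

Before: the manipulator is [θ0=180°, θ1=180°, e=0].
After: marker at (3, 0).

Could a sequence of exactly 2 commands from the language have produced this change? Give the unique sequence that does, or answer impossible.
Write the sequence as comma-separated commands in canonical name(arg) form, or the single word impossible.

key: running extend(1) before extend(-1) would end elsewhere — order is forced
start: [θ0=180°, θ1=180°, e=0]
step 1 (extend(-1)): [θ0=180°, θ1=180°, e=0]
step 2 (extend(1)): [θ0=180°, θ1=180°, e=1]
no other 2-command option fits: unique.

extend(-1), extend(1)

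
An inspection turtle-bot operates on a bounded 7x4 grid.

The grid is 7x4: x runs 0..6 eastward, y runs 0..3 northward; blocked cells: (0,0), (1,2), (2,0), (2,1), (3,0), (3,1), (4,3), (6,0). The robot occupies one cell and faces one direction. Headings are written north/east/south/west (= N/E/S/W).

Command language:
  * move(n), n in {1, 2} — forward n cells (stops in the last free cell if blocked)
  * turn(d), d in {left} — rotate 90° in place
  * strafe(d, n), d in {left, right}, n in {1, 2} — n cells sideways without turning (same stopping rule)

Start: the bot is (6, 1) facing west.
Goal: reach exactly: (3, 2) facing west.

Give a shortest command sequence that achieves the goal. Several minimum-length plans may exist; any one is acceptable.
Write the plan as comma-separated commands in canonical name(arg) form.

move(2), strafe(right, 2), move(1)

start: (6, 1) facing west
step 1 (move(2)): (4, 1) facing west
step 2 (strafe(right, 2)): (4, 2) facing west
step 3 (move(1)): (3, 2) facing west
nothing shorter than 3 reaches the goal.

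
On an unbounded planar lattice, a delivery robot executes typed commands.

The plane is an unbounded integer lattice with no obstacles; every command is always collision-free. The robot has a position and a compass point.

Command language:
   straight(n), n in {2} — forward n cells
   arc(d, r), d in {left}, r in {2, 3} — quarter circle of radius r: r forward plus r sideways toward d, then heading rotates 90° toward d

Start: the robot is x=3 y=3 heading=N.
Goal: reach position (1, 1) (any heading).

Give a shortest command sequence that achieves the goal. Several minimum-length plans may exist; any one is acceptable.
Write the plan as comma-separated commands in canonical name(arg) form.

t0: x=3 y=3 heading=N
[1] after arc(left, 3): x=0 y=6 heading=W
[2] after arc(left, 2): x=-2 y=4 heading=S
[3] after arc(left, 3): x=1 y=1 heading=E
no 2-step plan works, so 3 is optimal.

arc(left, 3), arc(left, 2), arc(left, 3)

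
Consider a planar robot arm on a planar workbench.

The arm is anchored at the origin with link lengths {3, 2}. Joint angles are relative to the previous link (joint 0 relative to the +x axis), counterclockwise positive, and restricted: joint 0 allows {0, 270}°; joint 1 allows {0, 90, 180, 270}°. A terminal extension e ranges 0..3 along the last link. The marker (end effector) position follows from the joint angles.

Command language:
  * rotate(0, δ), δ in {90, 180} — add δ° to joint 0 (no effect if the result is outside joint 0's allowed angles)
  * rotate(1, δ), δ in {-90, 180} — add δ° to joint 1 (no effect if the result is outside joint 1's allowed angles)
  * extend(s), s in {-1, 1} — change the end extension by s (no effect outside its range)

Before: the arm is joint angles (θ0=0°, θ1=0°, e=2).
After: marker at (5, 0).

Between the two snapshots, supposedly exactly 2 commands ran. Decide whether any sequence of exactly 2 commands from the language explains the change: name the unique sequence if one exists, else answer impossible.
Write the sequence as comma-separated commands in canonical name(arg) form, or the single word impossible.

extend(-1), extend(-1)

begin: joint angles (θ0=0°, θ1=0°, e=2)
step 1 (extend(-1)): joint angles (θ0=0°, θ1=0°, e=1)
step 2 (extend(-1)): joint angles (θ0=0°, θ1=0°, e=0)
all 36 alternatives checked — unique.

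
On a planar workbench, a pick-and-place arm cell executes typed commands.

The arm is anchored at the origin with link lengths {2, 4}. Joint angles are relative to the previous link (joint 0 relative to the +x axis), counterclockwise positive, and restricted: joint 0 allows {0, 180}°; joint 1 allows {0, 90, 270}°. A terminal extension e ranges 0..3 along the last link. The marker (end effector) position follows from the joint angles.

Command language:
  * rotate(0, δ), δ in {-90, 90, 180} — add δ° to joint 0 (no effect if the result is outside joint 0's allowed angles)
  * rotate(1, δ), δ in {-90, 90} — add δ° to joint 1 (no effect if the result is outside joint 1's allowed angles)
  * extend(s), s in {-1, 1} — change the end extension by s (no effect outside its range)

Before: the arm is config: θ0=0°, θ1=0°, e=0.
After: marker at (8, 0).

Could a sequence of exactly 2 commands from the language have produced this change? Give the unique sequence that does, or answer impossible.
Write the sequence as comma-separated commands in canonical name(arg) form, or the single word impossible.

extend(1), extend(1)

from: config: θ0=0°, θ1=0°, e=0
[1] after extend(1): config: θ0=0°, θ1=0°, e=1
[2] after extend(1): config: θ0=0°, θ1=0°, e=2
no rival 2-sequence matches.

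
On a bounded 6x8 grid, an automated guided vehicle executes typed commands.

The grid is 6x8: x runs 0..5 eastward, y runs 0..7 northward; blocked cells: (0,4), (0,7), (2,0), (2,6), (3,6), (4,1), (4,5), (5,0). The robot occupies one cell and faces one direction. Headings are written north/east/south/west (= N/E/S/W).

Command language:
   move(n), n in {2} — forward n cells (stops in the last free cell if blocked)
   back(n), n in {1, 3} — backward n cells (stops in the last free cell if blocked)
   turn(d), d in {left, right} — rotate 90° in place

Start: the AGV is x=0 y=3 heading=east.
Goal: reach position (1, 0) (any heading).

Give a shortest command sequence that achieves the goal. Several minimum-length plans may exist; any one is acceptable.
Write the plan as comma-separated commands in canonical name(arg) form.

initial: x=0 y=3 heading=east
t=1 turn(left) ⇒ x=0 y=3 heading=north
t=2 back(3) ⇒ x=0 y=0 heading=north
t=3 turn(left) ⇒ x=0 y=0 heading=west
t=4 back(3) ⇒ x=1 y=0 heading=west
nothing shorter than 4 reaches the goal.

turn(left), back(3), turn(left), back(3)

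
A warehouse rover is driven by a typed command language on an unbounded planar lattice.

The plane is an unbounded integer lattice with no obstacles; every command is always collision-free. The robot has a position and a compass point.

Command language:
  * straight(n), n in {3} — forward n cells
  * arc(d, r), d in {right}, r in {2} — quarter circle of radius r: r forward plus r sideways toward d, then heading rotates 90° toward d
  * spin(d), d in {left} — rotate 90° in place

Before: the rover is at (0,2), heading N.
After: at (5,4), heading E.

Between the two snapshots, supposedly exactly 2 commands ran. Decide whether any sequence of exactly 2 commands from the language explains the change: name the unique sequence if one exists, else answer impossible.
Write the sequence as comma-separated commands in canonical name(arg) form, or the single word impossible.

arc(right, 2), straight(3)

key: running straight(3) before arc(right, 2) would end elsewhere — order is forced
begin: at (0,2), heading N
step 1 (arc(right, 2)): at (2,4), heading E
step 2 (straight(3)): at (5,4), heading E
no rival 2-sequence matches.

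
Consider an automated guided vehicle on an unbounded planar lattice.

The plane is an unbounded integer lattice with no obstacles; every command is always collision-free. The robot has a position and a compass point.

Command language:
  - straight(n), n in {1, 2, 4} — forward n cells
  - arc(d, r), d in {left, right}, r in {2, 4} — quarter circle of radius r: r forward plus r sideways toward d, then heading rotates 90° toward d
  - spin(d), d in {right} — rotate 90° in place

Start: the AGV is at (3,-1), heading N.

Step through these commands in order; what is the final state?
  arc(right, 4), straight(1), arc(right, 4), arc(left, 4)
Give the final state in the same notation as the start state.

at (16,-5), heading E

start: at (3,-1), heading N
step 1 (arc(right, 4)): at (7,3), heading E
step 2 (straight(1)): at (8,3), heading E
step 3 (arc(right, 4)): at (12,-1), heading S
step 4 (arc(left, 4)): at (16,-5), heading E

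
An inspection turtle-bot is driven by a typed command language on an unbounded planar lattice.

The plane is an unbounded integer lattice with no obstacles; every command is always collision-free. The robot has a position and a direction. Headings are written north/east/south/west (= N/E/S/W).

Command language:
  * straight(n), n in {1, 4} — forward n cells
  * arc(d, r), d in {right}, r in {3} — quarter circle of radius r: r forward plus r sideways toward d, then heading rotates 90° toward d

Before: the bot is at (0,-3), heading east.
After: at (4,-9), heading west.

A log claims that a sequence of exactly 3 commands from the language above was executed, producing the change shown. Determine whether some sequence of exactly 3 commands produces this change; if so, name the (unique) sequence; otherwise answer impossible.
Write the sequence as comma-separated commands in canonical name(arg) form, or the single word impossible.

key: running arc(right, 3) before straight(4) would end elsewhere — order is forced
from: at (0,-3), heading east
t=1 straight(4) ⇒ at (4,-3), heading east
t=2 arc(right, 3) ⇒ at (7,-6), heading south
t=3 arc(right, 3) ⇒ at (4,-9), heading west
uniquely the one of 27 3-step routes that fits.

straight(4), arc(right, 3), arc(right, 3)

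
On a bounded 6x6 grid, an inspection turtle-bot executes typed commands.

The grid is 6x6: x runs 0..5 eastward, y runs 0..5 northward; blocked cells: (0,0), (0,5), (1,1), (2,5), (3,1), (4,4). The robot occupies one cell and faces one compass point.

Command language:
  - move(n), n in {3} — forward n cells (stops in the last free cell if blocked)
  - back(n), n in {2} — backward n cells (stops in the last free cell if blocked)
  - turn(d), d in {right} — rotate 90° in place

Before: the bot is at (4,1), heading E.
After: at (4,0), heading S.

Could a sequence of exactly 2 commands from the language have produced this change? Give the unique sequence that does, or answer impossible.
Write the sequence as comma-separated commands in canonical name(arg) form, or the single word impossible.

turn(right), move(3)

key: move(3) runs into the grid edge before its full distance
t0: at (4,1), heading E
[1] after turn(right): at (4,1), heading S
[2] after move(3): at (4,0), heading S
no other 2-command option fits: unique.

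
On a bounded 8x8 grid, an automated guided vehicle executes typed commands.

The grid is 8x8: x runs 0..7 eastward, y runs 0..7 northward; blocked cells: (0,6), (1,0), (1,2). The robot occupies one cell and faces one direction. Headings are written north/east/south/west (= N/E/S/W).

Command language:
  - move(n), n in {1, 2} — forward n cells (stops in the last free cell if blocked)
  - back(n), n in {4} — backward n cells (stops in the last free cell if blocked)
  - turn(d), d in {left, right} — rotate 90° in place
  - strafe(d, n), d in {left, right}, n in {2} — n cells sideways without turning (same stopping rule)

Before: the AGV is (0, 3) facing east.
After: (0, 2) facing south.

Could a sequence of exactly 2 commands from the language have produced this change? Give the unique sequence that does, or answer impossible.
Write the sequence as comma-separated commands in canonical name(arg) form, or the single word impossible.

key: order matters: swapping turn(right) and move(1) lands elsewhere
initial: (0, 3) facing east
t=1 turn(right) ⇒ (0, 3) facing south
t=2 move(1) ⇒ (0, 2) facing south
no rival 2-sequence matches.

turn(right), move(1)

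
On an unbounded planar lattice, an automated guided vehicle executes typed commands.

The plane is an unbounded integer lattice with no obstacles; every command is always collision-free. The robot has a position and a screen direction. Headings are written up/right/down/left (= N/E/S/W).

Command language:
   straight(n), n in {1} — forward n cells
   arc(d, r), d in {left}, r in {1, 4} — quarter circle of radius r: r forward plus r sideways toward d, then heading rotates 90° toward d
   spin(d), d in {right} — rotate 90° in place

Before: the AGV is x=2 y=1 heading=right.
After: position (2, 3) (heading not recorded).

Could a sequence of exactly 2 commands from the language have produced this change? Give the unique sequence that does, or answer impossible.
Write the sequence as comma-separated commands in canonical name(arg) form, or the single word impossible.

arc(left, 1), arc(left, 1)

begin: x=2 y=1 heading=right
t=1 arc(left, 1) ⇒ x=3 y=2 heading=up
t=2 arc(left, 1) ⇒ x=2 y=3 heading=left
no rival 2-sequence matches.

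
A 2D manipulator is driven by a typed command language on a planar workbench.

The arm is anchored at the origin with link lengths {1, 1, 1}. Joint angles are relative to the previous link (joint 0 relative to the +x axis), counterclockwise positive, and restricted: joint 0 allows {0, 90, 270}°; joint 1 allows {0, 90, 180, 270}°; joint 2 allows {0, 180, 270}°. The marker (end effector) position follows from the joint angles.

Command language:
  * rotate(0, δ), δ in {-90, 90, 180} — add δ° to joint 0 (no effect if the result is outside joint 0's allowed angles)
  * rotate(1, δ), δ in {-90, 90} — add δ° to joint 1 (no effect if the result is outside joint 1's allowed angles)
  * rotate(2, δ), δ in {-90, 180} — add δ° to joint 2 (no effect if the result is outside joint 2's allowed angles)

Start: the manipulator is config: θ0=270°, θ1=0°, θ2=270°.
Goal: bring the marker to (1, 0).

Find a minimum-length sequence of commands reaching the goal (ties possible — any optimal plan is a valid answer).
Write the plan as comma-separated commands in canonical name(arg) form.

rotate(0, 180), rotate(1, -90)

t0: config: θ0=270°, θ1=0°, θ2=270°
step 1 (rotate(0, 180)): config: θ0=90°, θ1=0°, θ2=270°
step 2 (rotate(1, -90)): config: θ0=90°, θ1=270°, θ2=270°
shorter routes all fall short; 2 is best.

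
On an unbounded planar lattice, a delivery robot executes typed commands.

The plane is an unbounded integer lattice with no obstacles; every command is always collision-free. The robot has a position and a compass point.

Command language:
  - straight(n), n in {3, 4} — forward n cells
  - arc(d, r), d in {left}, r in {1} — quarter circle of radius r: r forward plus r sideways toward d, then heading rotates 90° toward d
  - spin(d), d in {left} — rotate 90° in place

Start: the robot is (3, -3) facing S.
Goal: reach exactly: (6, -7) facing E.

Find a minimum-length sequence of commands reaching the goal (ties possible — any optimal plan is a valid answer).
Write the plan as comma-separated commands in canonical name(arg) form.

from: (3, -3) facing S
[1] after straight(4): (3, -7) facing S
[2] after spin(left): (3, -7) facing E
[3] after straight(3): (6, -7) facing E
nothing shorter than 3 reaches the goal.

straight(4), spin(left), straight(3)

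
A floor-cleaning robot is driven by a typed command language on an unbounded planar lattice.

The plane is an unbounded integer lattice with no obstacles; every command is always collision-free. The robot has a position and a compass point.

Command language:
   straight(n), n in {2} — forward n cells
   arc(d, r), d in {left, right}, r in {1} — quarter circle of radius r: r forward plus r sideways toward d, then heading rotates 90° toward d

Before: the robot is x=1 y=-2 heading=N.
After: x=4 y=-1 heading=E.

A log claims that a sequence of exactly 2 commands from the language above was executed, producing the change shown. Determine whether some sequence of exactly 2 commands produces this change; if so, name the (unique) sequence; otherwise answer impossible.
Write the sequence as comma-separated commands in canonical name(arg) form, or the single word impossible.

arc(right, 1), straight(2)

key: cell and facing (now E) both changed — the 2 commands mix motion and turning
begin: x=1 y=-2 heading=N
1. arc(right, 1) → x=2 y=-1 heading=E
2. straight(2) → x=4 y=-1 heading=E
all 9 alternatives checked — unique.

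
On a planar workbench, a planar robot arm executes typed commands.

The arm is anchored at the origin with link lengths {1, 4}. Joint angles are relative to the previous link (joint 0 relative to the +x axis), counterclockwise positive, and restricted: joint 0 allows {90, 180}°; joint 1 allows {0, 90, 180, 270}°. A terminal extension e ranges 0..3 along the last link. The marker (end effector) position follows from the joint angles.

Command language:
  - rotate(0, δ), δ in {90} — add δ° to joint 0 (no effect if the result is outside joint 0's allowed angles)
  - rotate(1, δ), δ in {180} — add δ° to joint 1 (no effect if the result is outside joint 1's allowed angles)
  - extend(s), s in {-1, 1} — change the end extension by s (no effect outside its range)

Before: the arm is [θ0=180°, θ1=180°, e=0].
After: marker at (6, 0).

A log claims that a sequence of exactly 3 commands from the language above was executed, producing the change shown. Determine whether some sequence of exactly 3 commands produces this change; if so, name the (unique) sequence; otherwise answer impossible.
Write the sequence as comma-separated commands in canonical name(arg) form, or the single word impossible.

extend(1), extend(1), extend(1)

begin: [θ0=180°, θ1=180°, e=0]
t=1 extend(1) ⇒ [θ0=180°, θ1=180°, e=1]
t=2 extend(1) ⇒ [θ0=180°, θ1=180°, e=2]
t=3 extend(1) ⇒ [θ0=180°, θ1=180°, e=3]
all 64 alternatives checked — unique.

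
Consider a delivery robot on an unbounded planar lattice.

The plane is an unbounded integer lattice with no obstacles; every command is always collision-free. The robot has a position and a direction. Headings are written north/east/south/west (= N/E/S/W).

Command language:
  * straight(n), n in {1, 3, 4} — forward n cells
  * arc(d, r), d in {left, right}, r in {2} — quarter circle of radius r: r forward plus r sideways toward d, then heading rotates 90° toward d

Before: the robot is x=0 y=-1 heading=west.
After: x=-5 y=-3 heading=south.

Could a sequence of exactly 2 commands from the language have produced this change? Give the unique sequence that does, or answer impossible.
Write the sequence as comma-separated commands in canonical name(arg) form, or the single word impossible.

straight(3), arc(left, 2)

key: order matters: swapping straight(3) and arc(left, 2) lands elsewhere
from: x=0 y=-1 heading=west
[1] after straight(3): x=-3 y=-1 heading=west
[2] after arc(left, 2): x=-5 y=-3 heading=south
all 25 alternatives checked — unique.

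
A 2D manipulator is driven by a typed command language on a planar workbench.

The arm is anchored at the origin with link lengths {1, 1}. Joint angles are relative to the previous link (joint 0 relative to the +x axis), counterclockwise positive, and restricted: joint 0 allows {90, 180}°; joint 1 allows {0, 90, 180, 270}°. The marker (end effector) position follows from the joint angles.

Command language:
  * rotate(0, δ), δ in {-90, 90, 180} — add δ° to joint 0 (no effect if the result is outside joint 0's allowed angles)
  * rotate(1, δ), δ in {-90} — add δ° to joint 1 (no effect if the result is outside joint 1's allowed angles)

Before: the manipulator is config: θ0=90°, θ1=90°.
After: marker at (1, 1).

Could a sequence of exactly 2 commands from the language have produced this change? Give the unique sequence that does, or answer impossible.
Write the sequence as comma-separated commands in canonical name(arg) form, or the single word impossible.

rotate(1, -90), rotate(1, -90)

t0: config: θ0=90°, θ1=90°
[1] after rotate(1, -90): config: θ0=90°, θ1=0°
[2] after rotate(1, -90): config: θ0=90°, θ1=270°
no other 2-command option fits: unique.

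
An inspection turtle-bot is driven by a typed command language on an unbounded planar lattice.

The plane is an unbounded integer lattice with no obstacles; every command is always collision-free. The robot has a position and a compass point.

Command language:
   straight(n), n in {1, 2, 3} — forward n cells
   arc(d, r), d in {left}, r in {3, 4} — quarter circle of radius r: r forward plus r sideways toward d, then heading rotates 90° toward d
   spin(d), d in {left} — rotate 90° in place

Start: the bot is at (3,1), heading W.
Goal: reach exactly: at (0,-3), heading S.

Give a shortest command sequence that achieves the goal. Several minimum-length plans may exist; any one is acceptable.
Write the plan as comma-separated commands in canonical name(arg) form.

from: at (3,1), heading W
1. arc(left, 3) → at (0,-2), heading S
2. straight(1) → at (0,-3), heading S
shorter routes all fall short; 2 is best.

arc(left, 3), straight(1)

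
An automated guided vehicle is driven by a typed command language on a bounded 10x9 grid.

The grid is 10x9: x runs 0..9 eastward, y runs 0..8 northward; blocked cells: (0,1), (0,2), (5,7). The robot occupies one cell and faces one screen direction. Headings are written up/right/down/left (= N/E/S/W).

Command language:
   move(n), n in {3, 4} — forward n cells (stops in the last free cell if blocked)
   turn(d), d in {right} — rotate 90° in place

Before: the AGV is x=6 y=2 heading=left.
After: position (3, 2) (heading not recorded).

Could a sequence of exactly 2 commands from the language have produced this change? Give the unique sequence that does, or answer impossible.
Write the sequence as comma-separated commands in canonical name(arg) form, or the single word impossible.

key: running turn(right) before move(3) would end elsewhere — order is forced
begin: x=6 y=2 heading=left
step 1 (move(3)): x=3 y=2 heading=left
step 2 (turn(right)): x=3 y=2 heading=up
no other 2-command option fits: unique.

move(3), turn(right)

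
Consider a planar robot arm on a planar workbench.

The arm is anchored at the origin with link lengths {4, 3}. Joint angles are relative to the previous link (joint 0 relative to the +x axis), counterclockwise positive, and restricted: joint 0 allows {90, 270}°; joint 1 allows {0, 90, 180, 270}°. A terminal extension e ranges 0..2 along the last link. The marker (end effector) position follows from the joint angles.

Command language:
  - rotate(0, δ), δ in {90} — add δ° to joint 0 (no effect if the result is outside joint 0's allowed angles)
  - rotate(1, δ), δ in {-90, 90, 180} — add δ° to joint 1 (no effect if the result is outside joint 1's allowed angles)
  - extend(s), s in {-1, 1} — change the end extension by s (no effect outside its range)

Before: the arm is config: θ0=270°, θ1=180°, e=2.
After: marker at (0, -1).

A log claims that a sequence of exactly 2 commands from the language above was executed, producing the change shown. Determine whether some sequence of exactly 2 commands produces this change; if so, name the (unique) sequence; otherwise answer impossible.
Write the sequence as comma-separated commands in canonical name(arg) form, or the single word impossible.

t0: config: θ0=270°, θ1=180°, e=2
t=1 extend(-1) ⇒ config: θ0=270°, θ1=180°, e=1
t=2 extend(-1) ⇒ config: θ0=270°, θ1=180°, e=0
no other 2-command option fits: unique.

extend(-1), extend(-1)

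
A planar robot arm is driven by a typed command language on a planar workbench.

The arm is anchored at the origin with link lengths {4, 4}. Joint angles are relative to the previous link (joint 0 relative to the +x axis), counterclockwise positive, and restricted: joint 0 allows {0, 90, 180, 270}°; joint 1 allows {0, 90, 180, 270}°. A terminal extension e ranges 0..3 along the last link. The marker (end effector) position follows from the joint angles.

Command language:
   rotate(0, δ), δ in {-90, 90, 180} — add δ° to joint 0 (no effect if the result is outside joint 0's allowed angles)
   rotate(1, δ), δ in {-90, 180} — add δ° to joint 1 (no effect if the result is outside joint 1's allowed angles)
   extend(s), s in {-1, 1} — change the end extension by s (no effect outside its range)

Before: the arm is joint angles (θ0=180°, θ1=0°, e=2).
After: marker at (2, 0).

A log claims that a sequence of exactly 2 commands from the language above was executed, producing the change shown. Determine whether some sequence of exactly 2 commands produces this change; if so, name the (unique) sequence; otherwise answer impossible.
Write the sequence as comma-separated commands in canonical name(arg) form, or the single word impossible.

start: joint angles (θ0=180°, θ1=0°, e=2)
t=1 rotate(1, -90) ⇒ joint angles (θ0=180°, θ1=270°, e=2)
t=2 rotate(1, -90) ⇒ joint angles (θ0=180°, θ1=180°, e=2)
no other 2-command option fits: unique.

rotate(1, -90), rotate(1, -90)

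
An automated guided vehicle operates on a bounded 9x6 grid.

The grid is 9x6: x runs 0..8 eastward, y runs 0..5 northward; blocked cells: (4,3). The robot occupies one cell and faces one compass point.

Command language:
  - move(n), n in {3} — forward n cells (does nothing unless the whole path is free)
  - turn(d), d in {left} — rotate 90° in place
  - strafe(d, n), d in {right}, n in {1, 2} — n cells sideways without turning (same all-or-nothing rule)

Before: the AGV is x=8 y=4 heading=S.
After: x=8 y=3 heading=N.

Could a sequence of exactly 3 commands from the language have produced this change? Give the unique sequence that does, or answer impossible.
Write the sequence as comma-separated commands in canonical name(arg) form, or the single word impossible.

key: cell and facing (now N) both changed — the 3 commands mix motion and turning
start: x=8 y=4 heading=S
step 1 (turn(left)): x=8 y=4 heading=E
step 2 (strafe(right, 1)): x=8 y=3 heading=E
step 3 (turn(left)): x=8 y=3 heading=N
all 64 alternatives checked — unique.

turn(left), strafe(right, 1), turn(left)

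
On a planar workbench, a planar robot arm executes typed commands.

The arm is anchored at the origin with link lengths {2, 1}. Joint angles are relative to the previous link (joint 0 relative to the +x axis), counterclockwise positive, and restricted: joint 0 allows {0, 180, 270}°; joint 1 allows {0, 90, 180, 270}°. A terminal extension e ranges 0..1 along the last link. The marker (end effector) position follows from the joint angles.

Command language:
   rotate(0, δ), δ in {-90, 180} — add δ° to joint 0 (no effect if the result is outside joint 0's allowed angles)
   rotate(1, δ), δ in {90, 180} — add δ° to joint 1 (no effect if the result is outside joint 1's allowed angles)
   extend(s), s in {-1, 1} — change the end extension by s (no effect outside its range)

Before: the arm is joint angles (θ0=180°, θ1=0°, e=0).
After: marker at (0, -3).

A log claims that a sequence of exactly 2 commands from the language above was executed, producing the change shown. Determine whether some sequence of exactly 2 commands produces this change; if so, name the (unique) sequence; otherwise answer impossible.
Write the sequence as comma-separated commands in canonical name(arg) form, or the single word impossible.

key: running rotate(0, -90) before rotate(0, 180) would end elsewhere — order is forced
t0: joint angles (θ0=180°, θ1=0°, e=0)
step 1 (rotate(0, 180)): joint angles (θ0=0°, θ1=0°, e=0)
step 2 (rotate(0, -90)): joint angles (θ0=270°, θ1=0°, e=0)
no other 2-command option fits: unique.

rotate(0, 180), rotate(0, -90)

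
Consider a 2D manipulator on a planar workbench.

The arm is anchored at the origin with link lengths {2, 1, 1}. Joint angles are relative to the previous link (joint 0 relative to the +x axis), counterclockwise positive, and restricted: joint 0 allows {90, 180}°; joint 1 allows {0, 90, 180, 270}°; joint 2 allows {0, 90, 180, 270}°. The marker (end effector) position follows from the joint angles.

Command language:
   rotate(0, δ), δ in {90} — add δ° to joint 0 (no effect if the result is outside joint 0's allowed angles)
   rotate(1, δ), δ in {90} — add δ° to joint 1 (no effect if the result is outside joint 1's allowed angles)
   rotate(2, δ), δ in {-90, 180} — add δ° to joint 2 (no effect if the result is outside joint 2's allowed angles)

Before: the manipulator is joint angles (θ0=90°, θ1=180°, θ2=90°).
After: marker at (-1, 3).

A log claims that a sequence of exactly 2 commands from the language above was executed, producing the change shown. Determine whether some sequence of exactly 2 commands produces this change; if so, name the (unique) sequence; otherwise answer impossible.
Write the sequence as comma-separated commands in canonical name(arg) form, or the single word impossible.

start: joint angles (θ0=90°, θ1=180°, θ2=90°)
step 1 (rotate(1, 90)): joint angles (θ0=90°, θ1=270°, θ2=90°)
step 2 (rotate(1, 90)): joint angles (θ0=90°, θ1=0°, θ2=90°)
uniquely the one of 16 2-step routes that fits.

rotate(1, 90), rotate(1, 90)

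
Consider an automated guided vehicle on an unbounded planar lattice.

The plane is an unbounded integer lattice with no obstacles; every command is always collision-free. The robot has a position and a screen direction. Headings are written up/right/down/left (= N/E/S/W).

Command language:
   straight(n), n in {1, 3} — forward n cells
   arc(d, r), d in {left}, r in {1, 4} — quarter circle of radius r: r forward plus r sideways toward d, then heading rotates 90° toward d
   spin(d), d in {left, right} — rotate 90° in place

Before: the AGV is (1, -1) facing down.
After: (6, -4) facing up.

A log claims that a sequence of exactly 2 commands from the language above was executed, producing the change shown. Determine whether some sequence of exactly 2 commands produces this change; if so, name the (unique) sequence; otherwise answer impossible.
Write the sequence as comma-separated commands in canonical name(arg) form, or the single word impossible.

arc(left, 4), arc(left, 1)

key: running arc(left, 1) before arc(left, 4) would end elsewhere — order is forced
begin: (1, -1) facing down
[1] after arc(left, 4): (5, -5) facing right
[2] after arc(left, 1): (6, -4) facing up
all 36 alternatives checked — unique.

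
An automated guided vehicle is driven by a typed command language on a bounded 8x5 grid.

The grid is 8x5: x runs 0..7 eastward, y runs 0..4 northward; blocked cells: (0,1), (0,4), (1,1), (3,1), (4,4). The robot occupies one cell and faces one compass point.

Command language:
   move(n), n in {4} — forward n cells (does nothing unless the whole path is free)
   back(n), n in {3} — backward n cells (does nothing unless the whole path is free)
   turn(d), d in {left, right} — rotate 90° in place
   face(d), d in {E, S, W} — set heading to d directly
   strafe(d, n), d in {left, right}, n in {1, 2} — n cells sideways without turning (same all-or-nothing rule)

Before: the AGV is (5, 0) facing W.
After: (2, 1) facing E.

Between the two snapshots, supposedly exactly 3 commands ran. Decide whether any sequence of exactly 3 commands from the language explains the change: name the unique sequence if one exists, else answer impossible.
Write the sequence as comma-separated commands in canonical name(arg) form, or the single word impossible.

key: position moved to (2,1) AND the heading swung to E — translation plus rotation needed
t0: (5, 0) facing W
[1] after face(E): (5, 0) facing E
[2] after back(3): (2, 0) facing E
[3] after strafe(left, 1): (2, 1) facing E
no other 3-command option fits: unique.

face(E), back(3), strafe(left, 1)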